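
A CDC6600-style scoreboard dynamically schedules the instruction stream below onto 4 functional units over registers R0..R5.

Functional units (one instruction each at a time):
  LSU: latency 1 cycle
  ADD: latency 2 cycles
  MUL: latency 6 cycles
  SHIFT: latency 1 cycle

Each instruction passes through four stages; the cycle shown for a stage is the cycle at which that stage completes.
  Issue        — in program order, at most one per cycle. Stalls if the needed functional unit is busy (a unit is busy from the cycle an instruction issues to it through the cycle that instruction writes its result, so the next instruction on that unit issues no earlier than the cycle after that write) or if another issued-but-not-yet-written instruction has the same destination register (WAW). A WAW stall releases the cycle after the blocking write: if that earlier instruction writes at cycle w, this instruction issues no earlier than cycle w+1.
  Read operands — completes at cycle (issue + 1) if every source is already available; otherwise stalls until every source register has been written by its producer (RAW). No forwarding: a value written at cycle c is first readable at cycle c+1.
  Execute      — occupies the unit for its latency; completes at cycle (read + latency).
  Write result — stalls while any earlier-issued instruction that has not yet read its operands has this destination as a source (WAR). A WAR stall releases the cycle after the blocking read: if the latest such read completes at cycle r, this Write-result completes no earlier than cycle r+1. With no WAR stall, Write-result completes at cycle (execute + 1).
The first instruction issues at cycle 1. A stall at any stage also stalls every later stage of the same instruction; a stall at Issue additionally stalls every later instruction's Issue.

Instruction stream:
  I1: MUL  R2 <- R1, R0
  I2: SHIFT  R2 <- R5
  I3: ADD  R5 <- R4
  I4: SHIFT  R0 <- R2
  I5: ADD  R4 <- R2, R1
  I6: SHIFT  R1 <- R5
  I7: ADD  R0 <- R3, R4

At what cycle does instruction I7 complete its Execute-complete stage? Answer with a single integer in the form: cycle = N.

cycle = 24

cycle 1: I1 issues→MUL
cycle 2: I1 reads
cycle 8: I1 exec-done
cycle 9: I1 writes R2
cycle 10: I2 issues→SHIFT
cycle 11: I2 reads; I3 issues→ADD
cycle 12: I2 exec-done; I3 reads
cycle 13: I2 writes R2
cycle 14: I3 exec-done; I4 issues→SHIFT
cycle 15: I3 writes R5; I4 reads
cycle 16: I4 exec-done; I5 issues→ADD
cycle 17: I4 writes R0; I5 reads
cycle 18: I6 issues→SHIFT
cycle 19: I5 exec-done; I6 reads
cycle 20: I5 writes R4; I6 exec-done
cycle 21: I6 writes R1; I7 issues→ADD
cycle 22: I7 reads
cycle 24: I7 exec-done
cycle 25: I7 writes R0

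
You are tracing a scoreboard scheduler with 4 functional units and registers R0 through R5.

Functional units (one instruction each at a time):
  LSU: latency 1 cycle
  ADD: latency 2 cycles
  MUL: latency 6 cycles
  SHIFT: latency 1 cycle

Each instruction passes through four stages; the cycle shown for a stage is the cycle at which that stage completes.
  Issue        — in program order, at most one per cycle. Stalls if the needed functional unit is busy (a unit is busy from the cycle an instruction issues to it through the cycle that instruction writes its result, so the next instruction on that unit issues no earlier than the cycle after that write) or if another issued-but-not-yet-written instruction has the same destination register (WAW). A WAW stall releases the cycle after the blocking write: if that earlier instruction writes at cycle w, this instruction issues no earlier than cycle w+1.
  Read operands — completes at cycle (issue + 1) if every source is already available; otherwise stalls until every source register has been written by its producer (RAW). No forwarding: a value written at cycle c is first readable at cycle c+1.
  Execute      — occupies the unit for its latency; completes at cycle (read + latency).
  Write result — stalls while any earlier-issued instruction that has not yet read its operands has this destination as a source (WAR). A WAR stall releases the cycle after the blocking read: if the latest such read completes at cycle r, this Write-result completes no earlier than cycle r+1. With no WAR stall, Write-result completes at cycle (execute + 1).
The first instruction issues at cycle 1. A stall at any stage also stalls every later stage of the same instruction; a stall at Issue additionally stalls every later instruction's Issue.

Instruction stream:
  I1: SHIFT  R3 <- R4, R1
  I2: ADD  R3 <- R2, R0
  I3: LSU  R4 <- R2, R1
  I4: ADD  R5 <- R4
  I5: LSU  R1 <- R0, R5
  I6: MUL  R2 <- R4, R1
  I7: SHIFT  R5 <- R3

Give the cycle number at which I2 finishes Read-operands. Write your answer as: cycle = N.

[1] I1 issues→SHIFT
[2] I1 reads
[3] I1 exec-done
[4] I1 writes R3
[5] I2 issues→ADD
[6] I2 reads | I3 issues→LSU
[7] I3 reads
[8] I2 exec-done | I3 exec-done
[9] I2 writes R3 | I3 writes R4
[10] I4 issues→ADD
[11] I4 reads | I5 issues→LSU
[12] I6 issues→MUL
[13] I4 exec-done
[14] I4 writes R5
[15] I5 reads | I7 issues→SHIFT
[16] I5 exec-done | I7 reads
[17] I5 writes R1 | I7 exec-done
[18] I6 reads | I7 writes R5
[24] I6 exec-done
[25] I6 writes R2

cycle = 6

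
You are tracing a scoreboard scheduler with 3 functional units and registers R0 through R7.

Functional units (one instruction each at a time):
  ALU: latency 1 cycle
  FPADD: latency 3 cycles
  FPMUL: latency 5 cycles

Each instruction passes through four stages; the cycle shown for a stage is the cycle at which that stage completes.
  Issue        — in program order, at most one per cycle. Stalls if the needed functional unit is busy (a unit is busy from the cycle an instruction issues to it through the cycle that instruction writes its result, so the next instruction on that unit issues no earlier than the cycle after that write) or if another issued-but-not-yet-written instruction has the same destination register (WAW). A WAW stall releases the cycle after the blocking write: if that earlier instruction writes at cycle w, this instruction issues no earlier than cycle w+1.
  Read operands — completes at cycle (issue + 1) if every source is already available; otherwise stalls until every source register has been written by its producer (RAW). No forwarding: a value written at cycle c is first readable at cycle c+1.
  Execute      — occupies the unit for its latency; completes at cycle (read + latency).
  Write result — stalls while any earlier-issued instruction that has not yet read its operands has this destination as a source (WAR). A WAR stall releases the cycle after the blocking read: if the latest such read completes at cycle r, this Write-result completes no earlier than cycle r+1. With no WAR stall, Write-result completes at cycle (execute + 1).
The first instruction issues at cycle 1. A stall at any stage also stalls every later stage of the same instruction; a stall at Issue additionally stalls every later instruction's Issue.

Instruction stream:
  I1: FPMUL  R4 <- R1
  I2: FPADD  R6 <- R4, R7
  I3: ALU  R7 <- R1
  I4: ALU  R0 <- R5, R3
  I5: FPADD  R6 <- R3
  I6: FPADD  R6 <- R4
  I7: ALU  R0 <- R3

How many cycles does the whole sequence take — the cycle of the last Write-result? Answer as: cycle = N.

I1: IS=1 RO=2 EX=7 WR=8
I2: IS=2 RO=9 EX=12 WR=13  [RAW R4: wait I1 write@8]
I3: IS=3 RO=4 EX=5 WR=10  [WAR R7: wait I2 read@9]
I4: IS=11 RO=12 EX=13 WR=14  [struct: ALU busy until I3 writes@10]
I5: IS=14 RO=15 EX=18 WR=19  [struct: FPADD busy until I2 writes@13]
I6: IS=20 RO=21 EX=24 WR=25  [struct: FPADD busy until I5 writes@19]
I7: IS=21 RO=22 EX=23 WR=24

cycle = 25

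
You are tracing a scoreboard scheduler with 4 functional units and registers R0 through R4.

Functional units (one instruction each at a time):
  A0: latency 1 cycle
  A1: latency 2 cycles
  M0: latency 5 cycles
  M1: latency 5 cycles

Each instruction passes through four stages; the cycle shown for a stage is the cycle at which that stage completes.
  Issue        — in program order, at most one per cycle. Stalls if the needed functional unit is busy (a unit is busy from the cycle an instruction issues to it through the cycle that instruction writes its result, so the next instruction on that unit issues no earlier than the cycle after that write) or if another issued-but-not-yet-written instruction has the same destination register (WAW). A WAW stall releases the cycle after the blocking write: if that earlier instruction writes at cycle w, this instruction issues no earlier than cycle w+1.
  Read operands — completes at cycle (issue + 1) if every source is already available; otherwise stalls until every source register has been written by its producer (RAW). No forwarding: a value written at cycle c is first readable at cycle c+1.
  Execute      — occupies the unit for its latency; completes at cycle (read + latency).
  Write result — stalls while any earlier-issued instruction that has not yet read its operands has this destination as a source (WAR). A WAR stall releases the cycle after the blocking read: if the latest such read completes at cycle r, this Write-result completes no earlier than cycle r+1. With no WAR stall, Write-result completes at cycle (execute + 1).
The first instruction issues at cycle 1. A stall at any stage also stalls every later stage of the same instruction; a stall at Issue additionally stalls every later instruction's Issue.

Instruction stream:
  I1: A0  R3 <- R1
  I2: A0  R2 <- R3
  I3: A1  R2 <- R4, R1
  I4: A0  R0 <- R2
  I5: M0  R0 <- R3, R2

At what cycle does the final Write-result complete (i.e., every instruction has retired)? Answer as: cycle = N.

c1: I1 dispatched to A0
c2: I1 operands ready
c3: I1 complete
c4: R3←I1
c5: I2 dispatched to A0
c6: I2 operands ready
c7: I2 complete
c8: R2←I2
c9: I3 dispatched to A1
c10: I3 operands ready · I4 dispatched to A0
c12: I3 complete
c13: R2←I3
c14: I4 operands ready
c15: I4 complete
c16: R0←I4
c17: I5 dispatched to M0
c18: I5 operands ready
c23: I5 complete
c24: R0←I5

cycle = 24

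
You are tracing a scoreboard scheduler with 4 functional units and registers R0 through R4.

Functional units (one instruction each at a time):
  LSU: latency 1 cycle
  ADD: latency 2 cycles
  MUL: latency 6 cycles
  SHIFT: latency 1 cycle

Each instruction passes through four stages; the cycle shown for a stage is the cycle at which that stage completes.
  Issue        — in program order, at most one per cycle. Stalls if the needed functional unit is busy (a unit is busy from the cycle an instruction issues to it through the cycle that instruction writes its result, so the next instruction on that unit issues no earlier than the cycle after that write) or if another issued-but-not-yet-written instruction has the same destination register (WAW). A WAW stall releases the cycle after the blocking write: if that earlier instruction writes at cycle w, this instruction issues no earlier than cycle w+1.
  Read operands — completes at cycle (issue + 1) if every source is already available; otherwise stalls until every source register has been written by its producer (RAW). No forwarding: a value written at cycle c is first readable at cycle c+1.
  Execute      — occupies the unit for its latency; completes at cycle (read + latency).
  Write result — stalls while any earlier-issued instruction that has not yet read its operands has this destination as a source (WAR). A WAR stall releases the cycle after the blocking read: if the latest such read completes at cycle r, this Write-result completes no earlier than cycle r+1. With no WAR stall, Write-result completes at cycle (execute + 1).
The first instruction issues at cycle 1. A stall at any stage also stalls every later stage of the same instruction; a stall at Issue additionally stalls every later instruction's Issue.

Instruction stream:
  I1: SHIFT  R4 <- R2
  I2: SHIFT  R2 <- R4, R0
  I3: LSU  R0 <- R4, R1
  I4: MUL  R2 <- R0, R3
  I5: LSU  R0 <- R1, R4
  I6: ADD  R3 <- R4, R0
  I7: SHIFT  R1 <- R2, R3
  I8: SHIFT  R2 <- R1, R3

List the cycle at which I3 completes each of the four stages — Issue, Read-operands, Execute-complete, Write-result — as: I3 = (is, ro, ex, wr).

I3 = (6, 7, 8, 9)

I1 -> (1, 2, 3, 4)
I2 -> (5, 6, 7, 8)  // struct: SHIFT busy until I1 writes@4
I3 -> (6, 7, 8, 9)
I4 -> (9, 10, 16, 17)  // WAW R2: wait I2 write@8
I5 -> (10, 11, 12, 13)
I6 -> (11, 14, 16, 17)  // RAW R0: wait I5 write@13
I7 -> (12, 18, 19, 20)  // RAW R2: wait I4 write@17, RAW R3: wait I6 write@17
I8 -> (21, 22, 23, 24)  // struct: SHIFT busy until I7 writes@20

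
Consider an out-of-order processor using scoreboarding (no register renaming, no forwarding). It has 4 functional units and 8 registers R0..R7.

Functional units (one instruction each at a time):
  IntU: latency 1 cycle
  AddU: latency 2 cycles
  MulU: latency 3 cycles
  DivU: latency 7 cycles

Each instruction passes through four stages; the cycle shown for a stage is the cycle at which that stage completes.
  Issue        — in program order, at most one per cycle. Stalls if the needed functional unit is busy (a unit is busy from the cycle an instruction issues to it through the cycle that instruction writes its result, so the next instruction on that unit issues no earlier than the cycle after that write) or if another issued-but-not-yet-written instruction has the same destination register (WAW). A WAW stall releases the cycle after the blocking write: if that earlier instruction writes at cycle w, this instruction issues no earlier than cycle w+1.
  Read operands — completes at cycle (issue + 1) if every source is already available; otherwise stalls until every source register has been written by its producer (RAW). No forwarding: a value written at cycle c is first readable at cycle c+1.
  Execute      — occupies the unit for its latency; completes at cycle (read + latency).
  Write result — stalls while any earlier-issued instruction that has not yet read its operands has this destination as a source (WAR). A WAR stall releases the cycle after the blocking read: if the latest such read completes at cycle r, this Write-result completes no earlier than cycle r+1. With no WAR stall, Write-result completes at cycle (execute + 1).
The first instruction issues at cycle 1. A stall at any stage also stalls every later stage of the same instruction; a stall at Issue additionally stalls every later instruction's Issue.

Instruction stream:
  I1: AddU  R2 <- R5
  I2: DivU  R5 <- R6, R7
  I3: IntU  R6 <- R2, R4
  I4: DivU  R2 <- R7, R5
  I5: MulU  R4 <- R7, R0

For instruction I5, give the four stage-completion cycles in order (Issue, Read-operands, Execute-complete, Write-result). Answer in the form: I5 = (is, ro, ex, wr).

I5 = (13, 14, 17, 18)

cycle 1: I1 dispatched to AddU
cycle 2: I1 operands ready, I2 dispatched to DivU
cycle 3: I2 operands ready, I3 dispatched to IntU
cycle 4: I1 complete
cycle 5: R2←I1
cycle 6: I3 operands ready
cycle 7: I3 complete
cycle 8: R6←I3
cycle 10: I2 complete
cycle 11: R5←I2
cycle 12: I4 dispatched to DivU
cycle 13: I4 operands ready, I5 dispatched to MulU
cycle 14: I5 operands ready
cycle 17: I5 complete
cycle 18: R4←I5
cycle 20: I4 complete
cycle 21: R2←I4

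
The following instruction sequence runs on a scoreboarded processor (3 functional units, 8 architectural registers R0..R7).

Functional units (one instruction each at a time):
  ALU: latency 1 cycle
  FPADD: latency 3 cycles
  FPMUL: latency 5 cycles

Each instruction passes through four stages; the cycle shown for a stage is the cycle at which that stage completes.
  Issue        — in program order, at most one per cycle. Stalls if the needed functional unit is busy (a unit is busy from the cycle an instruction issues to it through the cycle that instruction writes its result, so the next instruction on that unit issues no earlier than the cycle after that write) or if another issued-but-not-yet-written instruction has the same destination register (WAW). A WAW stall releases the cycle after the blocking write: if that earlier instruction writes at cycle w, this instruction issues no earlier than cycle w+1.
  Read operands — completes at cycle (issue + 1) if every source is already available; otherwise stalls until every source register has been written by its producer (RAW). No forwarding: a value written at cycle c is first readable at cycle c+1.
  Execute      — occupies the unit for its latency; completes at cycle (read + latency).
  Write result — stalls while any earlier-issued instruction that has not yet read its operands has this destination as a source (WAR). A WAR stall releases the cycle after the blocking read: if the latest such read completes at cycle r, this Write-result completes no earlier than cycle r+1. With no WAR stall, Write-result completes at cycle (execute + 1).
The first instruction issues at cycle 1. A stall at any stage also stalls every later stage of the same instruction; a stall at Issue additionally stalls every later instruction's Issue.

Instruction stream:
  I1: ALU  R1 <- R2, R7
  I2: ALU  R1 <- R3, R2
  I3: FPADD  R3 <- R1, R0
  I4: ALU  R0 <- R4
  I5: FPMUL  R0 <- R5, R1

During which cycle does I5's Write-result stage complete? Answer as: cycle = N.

cycle = 20

c1: I1 issues→ALU
c2: I1 reads
c3: I1 exec-done
c4: I1 writes R1
c5: I2 issues→ALU
c6: I2 reads, I3 issues→FPADD
c7: I2 exec-done
c8: I2 writes R1
c9: I3 reads, I4 issues→ALU
c10: I4 reads
c11: I4 exec-done
c12: I3 exec-done, I4 writes R0
c13: I3 writes R3, I5 issues→FPMUL
c14: I5 reads
c19: I5 exec-done
c20: I5 writes R0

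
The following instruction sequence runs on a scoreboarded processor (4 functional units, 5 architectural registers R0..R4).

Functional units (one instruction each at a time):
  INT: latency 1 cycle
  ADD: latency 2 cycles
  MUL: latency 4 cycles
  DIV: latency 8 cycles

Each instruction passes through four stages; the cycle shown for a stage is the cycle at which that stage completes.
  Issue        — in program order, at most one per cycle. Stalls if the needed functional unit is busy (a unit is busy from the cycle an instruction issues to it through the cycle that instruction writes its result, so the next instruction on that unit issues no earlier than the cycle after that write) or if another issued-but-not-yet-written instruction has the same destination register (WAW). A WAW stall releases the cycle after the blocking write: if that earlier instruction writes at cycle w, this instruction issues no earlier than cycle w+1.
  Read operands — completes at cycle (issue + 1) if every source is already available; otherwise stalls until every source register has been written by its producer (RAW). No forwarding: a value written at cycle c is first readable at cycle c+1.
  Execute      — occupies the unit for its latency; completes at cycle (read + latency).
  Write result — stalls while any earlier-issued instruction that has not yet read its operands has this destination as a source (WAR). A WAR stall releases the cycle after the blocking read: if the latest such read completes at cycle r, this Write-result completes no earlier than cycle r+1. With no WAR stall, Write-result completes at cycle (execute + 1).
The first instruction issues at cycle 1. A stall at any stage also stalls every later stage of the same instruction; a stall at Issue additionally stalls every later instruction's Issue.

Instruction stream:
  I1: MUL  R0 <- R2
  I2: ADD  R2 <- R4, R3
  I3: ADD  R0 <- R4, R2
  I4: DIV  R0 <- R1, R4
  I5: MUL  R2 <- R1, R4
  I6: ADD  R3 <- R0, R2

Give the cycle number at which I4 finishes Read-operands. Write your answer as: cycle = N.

cycle = 14

[1] issue I1 (MUL)
[2] I1 read-ops · issue I2 (ADD)
[3] I2 read-ops
[5] I2 finished on ADD
[6] I1 finished on MUL · I2→R2
[7] I1→R0
[8] issue I3 (ADD)
[9] I3 read-ops
[11] I3 finished on ADD
[12] I3→R0
[13] issue I4 (DIV)
[14] I4 read-ops · issue I5 (MUL)
[15] I5 read-ops · issue I6 (ADD)
[19] I5 finished on MUL
[20] I5→R2
[22] I4 finished on DIV
[23] I4→R0
[24] I6 read-ops
[26] I6 finished on ADD
[27] I6→R3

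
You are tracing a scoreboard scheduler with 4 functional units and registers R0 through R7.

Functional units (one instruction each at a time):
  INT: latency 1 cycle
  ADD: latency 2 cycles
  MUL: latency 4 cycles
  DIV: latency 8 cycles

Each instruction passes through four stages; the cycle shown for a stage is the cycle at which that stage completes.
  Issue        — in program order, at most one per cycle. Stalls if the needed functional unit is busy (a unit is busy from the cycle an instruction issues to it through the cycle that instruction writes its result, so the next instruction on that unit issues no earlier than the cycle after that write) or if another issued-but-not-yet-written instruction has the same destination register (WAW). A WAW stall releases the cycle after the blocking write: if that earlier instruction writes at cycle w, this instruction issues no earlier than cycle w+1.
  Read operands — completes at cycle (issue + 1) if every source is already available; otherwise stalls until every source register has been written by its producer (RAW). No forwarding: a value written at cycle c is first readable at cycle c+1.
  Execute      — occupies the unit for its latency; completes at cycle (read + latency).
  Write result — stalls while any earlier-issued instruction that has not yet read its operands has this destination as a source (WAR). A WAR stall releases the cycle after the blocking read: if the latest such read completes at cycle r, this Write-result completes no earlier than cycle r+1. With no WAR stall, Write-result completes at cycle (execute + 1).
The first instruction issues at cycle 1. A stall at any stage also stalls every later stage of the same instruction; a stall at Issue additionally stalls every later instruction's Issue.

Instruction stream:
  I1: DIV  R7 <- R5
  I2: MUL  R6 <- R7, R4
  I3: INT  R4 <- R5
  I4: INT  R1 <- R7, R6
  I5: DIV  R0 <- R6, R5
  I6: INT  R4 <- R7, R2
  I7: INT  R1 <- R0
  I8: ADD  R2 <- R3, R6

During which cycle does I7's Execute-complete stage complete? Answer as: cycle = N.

cycle = 29

[1] issue I1 (DIV)
[2] I1 read-ops · issue I2 (MUL)
[3] issue I3 (INT)
[4] I3 read-ops
[5] I3 finished on INT
[10] I1 finished on DIV
[11] I1→R7
[12] I2 read-ops
[13] I3→R4
[14] issue I4 (INT)
[15] issue I5 (DIV)
[16] I2 finished on MUL
[17] I2→R6
[18] I4 read-ops · I5 read-ops
[19] I4 finished on INT
[20] I4→R1
[21] issue I6 (INT)
[22] I6 read-ops
[23] I6 finished on INT
[24] I6→R4
[25] issue I7 (INT)
[26] I5 finished on DIV · issue I8 (ADD)
[27] I5→R0 · I8 read-ops
[28] I7 read-ops
[29] I7 finished on INT · I8 finished on ADD
[30] I7→R1 · I8→R2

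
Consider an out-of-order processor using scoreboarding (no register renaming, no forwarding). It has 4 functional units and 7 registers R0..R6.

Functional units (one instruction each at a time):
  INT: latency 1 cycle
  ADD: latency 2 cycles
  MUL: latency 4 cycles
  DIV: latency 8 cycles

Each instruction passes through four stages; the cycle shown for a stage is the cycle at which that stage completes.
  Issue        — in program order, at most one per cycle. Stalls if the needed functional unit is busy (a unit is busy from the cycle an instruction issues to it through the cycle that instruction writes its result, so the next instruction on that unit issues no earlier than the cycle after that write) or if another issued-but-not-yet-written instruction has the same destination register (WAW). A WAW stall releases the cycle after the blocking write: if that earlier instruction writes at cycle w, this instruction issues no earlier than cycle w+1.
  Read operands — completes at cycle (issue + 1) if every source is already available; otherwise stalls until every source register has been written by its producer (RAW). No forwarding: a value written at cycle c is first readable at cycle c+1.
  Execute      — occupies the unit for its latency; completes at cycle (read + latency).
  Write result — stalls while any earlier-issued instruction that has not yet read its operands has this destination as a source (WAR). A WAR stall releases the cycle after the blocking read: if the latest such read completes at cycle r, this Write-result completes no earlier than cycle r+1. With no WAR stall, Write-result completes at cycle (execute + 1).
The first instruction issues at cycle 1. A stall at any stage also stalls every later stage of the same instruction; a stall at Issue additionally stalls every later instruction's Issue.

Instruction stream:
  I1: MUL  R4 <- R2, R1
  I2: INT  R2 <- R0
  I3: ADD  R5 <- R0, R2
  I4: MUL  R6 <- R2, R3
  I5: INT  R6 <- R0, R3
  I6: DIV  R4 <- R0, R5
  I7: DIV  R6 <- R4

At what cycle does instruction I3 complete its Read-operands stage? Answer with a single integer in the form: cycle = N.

I1  is:1  ro:2  ex:6  wr:7
I2  is:2  ro:3  ex:4  wr:5
I3  is:3  ro:6  ex:8  wr:9  — RAW R2: wait I2 write@5
I4  is:8  ro:9  ex:13  wr:14  — struct: MUL busy until I1 writes@7
I5  is:15  ro:16  ex:17  wr:18  — WAW R6: wait I4 write@14
I6  is:16  ro:17  ex:25  wr:26
I7  is:27  ro:28  ex:36  wr:37  — struct: DIV busy until I6 writes@26

cycle = 6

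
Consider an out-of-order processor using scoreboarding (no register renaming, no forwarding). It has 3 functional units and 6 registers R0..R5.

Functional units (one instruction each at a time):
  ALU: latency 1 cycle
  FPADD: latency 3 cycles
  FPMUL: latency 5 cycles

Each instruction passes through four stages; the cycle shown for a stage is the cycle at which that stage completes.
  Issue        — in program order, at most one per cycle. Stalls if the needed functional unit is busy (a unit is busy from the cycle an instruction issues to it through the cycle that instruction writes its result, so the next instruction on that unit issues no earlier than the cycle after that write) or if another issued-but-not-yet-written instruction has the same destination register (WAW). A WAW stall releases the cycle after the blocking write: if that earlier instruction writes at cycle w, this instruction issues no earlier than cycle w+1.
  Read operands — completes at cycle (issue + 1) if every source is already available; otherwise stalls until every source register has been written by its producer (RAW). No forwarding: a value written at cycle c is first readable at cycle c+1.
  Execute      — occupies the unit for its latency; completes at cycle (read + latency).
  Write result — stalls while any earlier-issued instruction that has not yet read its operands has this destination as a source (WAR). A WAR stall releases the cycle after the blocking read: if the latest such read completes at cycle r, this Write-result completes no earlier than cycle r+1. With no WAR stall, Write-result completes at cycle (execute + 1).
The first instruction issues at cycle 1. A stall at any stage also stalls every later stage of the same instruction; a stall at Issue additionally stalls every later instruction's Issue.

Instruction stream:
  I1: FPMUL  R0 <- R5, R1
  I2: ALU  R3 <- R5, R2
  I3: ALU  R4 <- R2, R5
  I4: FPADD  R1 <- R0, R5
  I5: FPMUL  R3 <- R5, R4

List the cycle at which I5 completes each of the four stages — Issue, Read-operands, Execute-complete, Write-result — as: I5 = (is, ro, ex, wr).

I1 -> (1, 2, 7, 8)
I2 -> (2, 3, 4, 5)
I3 -> (6, 7, 8, 9)  // struct: ALU busy until I2 writes@5
I4 -> (7, 9, 12, 13)  // RAW R0: wait I1 write@8
I5 -> (9, 10, 15, 16)  // struct: FPMUL busy until I1 writes@8

I5 = (9, 10, 15, 16)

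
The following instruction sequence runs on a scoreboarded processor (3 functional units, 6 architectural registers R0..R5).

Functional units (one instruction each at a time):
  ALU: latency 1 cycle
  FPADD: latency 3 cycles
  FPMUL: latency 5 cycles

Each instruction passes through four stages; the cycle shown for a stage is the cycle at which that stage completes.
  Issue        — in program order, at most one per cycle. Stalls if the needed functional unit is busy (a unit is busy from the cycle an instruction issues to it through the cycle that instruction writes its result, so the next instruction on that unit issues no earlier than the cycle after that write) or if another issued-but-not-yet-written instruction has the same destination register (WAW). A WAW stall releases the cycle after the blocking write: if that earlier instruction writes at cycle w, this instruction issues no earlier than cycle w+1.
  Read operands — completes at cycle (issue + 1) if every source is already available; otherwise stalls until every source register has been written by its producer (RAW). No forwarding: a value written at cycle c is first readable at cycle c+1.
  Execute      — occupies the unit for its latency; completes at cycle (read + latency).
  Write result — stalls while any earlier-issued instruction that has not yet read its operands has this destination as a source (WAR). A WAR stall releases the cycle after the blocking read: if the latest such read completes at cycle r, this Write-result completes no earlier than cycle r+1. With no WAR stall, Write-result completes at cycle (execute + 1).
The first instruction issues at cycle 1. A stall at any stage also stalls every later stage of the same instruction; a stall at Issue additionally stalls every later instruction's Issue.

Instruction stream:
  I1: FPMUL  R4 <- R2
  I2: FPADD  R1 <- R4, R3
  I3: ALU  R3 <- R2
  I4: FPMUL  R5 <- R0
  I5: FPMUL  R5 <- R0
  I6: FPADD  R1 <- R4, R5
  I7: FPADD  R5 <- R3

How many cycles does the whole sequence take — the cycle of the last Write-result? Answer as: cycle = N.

cycle = 35

[I1] 1/2/7/8
[I2] 2/9/12/13  (RAW R4: wait I1 write@8)
[I3] 3/4/5/10  (WAR R3: wait I2 read@9)
[I4] 9/10/15/16  (struct: FPMUL busy until I1 writes@8)
[I5] 17/18/23/24  (struct: FPMUL busy until I4 writes@16)
[I6] 18/25/28/29  (RAW R5: wait I5 write@24)
[I7] 30/31/34/35  (struct: FPADD busy until I6 writes@29)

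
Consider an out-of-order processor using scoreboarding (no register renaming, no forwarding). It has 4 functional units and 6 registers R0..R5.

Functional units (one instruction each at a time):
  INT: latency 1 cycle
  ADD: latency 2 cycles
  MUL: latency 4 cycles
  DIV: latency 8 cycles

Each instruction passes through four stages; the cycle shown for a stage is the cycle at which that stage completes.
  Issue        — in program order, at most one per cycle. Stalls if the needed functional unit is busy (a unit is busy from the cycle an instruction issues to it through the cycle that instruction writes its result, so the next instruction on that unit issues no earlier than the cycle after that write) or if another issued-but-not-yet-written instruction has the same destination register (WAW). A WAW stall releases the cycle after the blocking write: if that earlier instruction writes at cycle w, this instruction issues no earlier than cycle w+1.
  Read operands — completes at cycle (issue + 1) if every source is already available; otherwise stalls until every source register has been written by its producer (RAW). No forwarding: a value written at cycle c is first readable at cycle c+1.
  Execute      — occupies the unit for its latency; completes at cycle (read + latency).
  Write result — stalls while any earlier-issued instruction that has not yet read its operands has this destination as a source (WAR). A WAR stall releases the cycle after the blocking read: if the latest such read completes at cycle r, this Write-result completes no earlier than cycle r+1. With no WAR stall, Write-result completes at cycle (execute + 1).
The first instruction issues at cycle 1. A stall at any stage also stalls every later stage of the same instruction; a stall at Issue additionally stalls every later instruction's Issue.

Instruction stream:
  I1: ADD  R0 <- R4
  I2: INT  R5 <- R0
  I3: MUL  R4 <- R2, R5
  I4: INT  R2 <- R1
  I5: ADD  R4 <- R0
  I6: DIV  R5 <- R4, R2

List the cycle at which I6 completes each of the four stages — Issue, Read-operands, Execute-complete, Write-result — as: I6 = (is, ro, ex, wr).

I6 = (16, 20, 28, 29)

[I1] 1/2/4/5
[I2] 2/6/7/8  (RAW R0: wait I1 write@5)
[I3] 3/9/13/14  (RAW R5: wait I2 write@8)
[I4] 9/10/11/12  (struct: INT busy until I2 writes@8)
[I5] 15/16/18/19  (WAW R4: wait I3 write@14)
[I6] 16/20/28/29  (RAW R4: wait I5 write@19)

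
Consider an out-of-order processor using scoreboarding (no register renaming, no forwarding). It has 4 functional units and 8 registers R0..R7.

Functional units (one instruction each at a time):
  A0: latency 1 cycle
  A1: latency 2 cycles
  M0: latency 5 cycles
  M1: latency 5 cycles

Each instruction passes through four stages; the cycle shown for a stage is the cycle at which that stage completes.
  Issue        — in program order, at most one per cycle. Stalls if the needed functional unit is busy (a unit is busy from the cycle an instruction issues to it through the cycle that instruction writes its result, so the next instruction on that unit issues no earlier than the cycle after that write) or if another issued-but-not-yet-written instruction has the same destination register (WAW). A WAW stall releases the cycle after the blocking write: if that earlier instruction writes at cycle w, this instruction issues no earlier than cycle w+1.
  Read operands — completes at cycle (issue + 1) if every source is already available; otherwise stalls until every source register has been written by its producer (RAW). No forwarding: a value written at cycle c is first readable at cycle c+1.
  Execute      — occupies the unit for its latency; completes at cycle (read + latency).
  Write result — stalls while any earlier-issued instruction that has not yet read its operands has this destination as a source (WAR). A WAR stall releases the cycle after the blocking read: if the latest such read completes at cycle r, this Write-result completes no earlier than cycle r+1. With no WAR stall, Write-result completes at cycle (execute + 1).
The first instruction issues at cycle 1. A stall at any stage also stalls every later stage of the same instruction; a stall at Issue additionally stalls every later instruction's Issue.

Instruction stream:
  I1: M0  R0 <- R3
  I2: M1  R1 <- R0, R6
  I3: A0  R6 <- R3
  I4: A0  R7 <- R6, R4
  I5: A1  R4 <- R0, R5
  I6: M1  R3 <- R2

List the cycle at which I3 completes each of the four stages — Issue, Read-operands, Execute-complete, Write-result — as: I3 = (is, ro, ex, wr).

c1: I1→M0
c2: I1 RO; I2→M1
c3: I3→A0
c4: I3 RO
c5: I3 EX
c7: I1 EX
c8: I1 WR R0
c9: I2 RO
c10: I3 WR R6
c11: I4→A0
c12: I4 RO; I5→A1
c13: I4 EX; I5 RO
c14: I2 EX; I4 WR R7
c15: I2 WR R1; I5 EX
c16: I5 WR R4; I6→M1
c17: I6 RO
c22: I6 EX
c23: I6 WR R3

I3 = (3, 4, 5, 10)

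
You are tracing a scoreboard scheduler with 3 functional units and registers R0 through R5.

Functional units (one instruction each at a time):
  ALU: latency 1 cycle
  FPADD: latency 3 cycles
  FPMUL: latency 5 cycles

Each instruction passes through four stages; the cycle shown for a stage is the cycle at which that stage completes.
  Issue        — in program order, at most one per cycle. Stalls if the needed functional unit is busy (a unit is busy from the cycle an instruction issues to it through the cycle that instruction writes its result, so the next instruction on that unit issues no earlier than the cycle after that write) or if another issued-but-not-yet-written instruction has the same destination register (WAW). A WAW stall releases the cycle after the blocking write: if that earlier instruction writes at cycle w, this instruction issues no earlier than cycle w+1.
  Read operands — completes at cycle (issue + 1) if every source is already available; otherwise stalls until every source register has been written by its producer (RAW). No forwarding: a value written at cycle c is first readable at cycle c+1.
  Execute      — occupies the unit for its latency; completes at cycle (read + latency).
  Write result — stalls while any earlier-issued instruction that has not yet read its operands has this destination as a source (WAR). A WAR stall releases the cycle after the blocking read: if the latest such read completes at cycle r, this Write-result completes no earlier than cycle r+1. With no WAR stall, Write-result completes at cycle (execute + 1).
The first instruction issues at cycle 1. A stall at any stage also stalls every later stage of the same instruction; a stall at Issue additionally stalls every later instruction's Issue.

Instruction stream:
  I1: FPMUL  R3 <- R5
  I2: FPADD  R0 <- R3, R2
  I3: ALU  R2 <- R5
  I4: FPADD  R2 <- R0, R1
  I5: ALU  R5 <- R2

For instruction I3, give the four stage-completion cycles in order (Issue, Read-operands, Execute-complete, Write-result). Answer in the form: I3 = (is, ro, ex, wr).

c1: issue I1 (FPMUL)
c2: I1 read-ops; issue I2 (FPADD)
c3: issue I3 (ALU)
c4: I3 read-ops
c5: I3 finished on ALU
c7: I1 finished on FPMUL
c8: I1→R3
c9: I2 read-ops
c10: I3→R2
c12: I2 finished on FPADD
c13: I2→R0
c14: issue I4 (FPADD)
c15: I4 read-ops; issue I5 (ALU)
c18: I4 finished on FPADD
c19: I4→R2
c20: I5 read-ops
c21: I5 finished on ALU
c22: I5→R5

I3 = (3, 4, 5, 10)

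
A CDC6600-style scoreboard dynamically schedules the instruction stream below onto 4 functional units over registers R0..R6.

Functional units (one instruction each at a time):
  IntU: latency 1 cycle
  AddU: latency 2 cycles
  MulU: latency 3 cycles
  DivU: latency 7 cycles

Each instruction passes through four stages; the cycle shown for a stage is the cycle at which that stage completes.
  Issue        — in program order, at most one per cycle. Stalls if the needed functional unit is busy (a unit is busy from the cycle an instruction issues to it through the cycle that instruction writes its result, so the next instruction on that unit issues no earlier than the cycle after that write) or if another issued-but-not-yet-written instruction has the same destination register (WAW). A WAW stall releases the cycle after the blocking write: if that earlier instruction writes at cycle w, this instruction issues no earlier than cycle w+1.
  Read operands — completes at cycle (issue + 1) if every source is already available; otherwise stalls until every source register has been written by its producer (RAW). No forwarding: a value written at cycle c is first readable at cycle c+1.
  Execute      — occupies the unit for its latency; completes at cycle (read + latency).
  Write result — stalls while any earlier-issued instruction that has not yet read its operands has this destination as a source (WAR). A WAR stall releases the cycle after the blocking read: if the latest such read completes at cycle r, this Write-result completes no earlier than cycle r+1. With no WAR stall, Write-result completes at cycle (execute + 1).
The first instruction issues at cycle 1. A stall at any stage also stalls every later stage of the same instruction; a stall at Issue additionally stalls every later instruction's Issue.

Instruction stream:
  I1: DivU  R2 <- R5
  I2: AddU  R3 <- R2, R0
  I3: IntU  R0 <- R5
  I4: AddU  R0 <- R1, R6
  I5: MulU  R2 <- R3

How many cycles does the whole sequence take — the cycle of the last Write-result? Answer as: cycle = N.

[1] issue I1 (DivU)
[2] I1 read-ops | issue I2 (AddU)
[3] issue I3 (IntU)
[4] I3 read-ops
[5] I3 finished on IntU
[9] I1 finished on DivU
[10] I1→R2
[11] I2 read-ops
[12] I3→R0
[13] I2 finished on AddU
[14] I2→R3
[15] issue I4 (AddU)
[16] I4 read-ops | issue I5 (MulU)
[17] I5 read-ops
[18] I4 finished on AddU
[19] I4→R0
[20] I5 finished on MulU
[21] I5→R2

cycle = 21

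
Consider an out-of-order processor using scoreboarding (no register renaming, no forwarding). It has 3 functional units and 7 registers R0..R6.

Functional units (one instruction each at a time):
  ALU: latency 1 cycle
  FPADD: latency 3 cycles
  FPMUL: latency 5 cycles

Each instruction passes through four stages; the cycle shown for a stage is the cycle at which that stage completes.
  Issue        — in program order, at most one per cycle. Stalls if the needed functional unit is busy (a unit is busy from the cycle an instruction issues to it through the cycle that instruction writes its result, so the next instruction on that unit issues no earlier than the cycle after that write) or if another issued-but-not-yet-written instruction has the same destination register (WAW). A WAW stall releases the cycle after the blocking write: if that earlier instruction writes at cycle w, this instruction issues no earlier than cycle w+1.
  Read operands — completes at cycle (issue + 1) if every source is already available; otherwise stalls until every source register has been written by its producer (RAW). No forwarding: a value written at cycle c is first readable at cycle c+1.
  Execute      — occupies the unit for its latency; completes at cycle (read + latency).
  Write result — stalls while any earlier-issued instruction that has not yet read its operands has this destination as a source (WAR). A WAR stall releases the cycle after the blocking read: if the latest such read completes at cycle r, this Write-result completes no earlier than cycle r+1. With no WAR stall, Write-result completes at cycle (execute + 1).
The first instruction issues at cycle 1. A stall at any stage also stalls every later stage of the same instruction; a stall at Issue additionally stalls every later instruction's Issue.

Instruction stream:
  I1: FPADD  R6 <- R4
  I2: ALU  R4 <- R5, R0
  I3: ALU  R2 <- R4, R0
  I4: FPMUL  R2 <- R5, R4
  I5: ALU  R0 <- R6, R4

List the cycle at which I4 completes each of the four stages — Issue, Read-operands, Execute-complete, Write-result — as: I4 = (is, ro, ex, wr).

I4 = (10, 11, 16, 17)

I1 -> (1, 2, 5, 6)
I2 -> (2, 3, 4, 5)
I3 -> (6, 7, 8, 9)  // struct: ALU busy until I2 writes@5
I4 -> (10, 11, 16, 17)  // WAW R2: wait I3 write@9
I5 -> (11, 12, 13, 14)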